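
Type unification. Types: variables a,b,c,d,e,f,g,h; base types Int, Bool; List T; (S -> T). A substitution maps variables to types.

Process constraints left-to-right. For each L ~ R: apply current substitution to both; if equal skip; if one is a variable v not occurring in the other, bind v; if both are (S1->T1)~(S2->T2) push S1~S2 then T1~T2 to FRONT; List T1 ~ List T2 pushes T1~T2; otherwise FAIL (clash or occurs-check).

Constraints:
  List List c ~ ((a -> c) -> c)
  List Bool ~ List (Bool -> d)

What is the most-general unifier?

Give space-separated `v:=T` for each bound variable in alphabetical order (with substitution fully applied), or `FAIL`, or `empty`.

step 1: unify List List c ~ ((a -> c) -> c)  [subst: {-} | 1 pending]
  clash: List List c vs ((a -> c) -> c)

Answer: FAIL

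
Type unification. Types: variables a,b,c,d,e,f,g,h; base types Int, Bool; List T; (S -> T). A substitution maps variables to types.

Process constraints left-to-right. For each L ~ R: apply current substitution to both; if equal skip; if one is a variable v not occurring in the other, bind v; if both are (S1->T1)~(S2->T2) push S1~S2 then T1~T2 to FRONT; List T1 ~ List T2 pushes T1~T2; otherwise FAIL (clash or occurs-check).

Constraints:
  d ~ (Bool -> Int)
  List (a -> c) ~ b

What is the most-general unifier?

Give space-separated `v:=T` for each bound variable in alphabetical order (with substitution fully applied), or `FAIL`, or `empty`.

step 1: unify d ~ (Bool -> Int)  [subst: {-} | 1 pending]
  bind d := (Bool -> Int)
step 2: unify List (a -> c) ~ b  [subst: {d:=(Bool -> Int)} | 0 pending]
  bind b := List (a -> c)

Answer: b:=List (a -> c) d:=(Bool -> Int)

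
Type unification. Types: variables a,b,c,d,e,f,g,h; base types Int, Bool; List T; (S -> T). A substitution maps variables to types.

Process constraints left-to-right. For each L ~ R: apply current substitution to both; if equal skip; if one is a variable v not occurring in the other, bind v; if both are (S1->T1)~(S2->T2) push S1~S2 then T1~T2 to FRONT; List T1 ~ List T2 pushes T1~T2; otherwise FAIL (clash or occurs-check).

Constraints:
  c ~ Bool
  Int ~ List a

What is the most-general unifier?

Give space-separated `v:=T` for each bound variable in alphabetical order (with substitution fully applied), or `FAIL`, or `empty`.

Answer: FAIL

Derivation:
step 1: unify c ~ Bool  [subst: {-} | 1 pending]
  bind c := Bool
step 2: unify Int ~ List a  [subst: {c:=Bool} | 0 pending]
  clash: Int vs List a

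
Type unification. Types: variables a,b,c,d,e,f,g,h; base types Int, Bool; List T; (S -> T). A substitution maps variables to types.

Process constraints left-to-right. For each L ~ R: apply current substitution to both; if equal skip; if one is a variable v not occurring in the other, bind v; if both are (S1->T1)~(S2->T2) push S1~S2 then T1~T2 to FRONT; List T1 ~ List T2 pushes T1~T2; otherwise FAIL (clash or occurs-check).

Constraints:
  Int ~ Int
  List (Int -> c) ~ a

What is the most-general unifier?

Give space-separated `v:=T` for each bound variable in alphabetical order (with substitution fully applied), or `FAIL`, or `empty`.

Answer: a:=List (Int -> c)

Derivation:
step 1: unify Int ~ Int  [subst: {-} | 1 pending]
  -> identical, skip
step 2: unify List (Int -> c) ~ a  [subst: {-} | 0 pending]
  bind a := List (Int -> c)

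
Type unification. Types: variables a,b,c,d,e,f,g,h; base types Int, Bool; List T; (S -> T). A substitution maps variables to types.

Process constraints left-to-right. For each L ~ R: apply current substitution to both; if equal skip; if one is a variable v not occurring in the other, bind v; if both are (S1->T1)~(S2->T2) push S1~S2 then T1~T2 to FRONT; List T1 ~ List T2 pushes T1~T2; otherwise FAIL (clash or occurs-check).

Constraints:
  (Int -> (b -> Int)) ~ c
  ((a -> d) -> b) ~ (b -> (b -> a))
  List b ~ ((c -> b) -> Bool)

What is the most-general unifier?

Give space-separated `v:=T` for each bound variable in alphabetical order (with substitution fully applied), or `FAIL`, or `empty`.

Answer: FAIL

Derivation:
step 1: unify (Int -> (b -> Int)) ~ c  [subst: {-} | 2 pending]
  bind c := (Int -> (b -> Int))
step 2: unify ((a -> d) -> b) ~ (b -> (b -> a))  [subst: {c:=(Int -> (b -> Int))} | 1 pending]
  -> decompose arrow: push (a -> d)~b, b~(b -> a)
step 3: unify (a -> d) ~ b  [subst: {c:=(Int -> (b -> Int))} | 2 pending]
  bind b := (a -> d)
step 4: unify (a -> d) ~ ((a -> d) -> a)  [subst: {c:=(Int -> (b -> Int)), b:=(a -> d)} | 1 pending]
  -> decompose arrow: push a~(a -> d), d~a
step 5: unify a ~ (a -> d)  [subst: {c:=(Int -> (b -> Int)), b:=(a -> d)} | 2 pending]
  occurs-check fail: a in (a -> d)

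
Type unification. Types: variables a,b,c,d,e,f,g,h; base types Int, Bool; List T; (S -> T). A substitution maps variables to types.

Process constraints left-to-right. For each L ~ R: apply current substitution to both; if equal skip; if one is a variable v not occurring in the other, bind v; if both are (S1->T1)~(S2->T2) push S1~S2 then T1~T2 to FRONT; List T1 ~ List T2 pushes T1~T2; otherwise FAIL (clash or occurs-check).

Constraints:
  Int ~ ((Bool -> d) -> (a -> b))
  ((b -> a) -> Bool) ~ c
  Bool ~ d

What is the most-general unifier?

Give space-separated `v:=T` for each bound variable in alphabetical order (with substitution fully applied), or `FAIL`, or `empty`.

step 1: unify Int ~ ((Bool -> d) -> (a -> b))  [subst: {-} | 2 pending]
  clash: Int vs ((Bool -> d) -> (a -> b))

Answer: FAIL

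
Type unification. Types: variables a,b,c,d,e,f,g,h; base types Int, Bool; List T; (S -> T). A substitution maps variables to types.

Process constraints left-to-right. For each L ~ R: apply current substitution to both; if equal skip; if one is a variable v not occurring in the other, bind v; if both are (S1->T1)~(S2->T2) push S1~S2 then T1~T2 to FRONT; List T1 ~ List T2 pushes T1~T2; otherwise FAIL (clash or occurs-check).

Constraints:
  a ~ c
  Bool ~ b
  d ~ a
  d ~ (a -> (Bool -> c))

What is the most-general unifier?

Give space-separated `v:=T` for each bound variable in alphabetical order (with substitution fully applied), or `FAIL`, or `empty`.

step 1: unify a ~ c  [subst: {-} | 3 pending]
  bind a := c
step 2: unify Bool ~ b  [subst: {a:=c} | 2 pending]
  bind b := Bool
step 3: unify d ~ c  [subst: {a:=c, b:=Bool} | 1 pending]
  bind d := c
step 4: unify c ~ (c -> (Bool -> c))  [subst: {a:=c, b:=Bool, d:=c} | 0 pending]
  occurs-check fail: c in (c -> (Bool -> c))

Answer: FAIL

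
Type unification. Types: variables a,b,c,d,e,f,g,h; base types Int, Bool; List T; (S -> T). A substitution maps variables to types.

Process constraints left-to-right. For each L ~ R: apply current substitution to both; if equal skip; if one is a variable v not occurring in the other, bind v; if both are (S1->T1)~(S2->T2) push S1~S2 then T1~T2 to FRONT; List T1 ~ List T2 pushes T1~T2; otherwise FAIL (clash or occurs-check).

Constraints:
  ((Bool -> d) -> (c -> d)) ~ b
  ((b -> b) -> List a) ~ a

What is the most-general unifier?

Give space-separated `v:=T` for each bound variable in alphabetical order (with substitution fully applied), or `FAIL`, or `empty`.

Answer: FAIL

Derivation:
step 1: unify ((Bool -> d) -> (c -> d)) ~ b  [subst: {-} | 1 pending]
  bind b := ((Bool -> d) -> (c -> d))
step 2: unify ((((Bool -> d) -> (c -> d)) -> ((Bool -> d) -> (c -> d))) -> List a) ~ a  [subst: {b:=((Bool -> d) -> (c -> d))} | 0 pending]
  occurs-check fail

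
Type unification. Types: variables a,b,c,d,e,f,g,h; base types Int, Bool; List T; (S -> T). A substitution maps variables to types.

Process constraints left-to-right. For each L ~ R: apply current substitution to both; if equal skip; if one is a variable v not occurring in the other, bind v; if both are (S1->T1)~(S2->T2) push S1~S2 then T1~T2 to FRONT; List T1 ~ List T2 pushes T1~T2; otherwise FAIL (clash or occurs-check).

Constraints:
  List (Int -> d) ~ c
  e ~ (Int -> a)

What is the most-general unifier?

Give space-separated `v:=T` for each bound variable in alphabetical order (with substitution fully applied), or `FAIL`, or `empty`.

Answer: c:=List (Int -> d) e:=(Int -> a)

Derivation:
step 1: unify List (Int -> d) ~ c  [subst: {-} | 1 pending]
  bind c := List (Int -> d)
step 2: unify e ~ (Int -> a)  [subst: {c:=List (Int -> d)} | 0 pending]
  bind e := (Int -> a)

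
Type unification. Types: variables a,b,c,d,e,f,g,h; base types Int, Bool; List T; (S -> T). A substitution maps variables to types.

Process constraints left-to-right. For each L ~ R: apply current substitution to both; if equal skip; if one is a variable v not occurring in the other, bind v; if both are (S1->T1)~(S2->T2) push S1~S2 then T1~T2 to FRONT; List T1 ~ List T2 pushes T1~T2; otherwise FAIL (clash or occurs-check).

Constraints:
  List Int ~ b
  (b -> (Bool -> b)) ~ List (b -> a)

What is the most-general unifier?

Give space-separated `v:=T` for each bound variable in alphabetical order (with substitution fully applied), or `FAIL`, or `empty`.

step 1: unify List Int ~ b  [subst: {-} | 1 pending]
  bind b := List Int
step 2: unify (List Int -> (Bool -> List Int)) ~ List (List Int -> a)  [subst: {b:=List Int} | 0 pending]
  clash: (List Int -> (Bool -> List Int)) vs List (List Int -> a)

Answer: FAIL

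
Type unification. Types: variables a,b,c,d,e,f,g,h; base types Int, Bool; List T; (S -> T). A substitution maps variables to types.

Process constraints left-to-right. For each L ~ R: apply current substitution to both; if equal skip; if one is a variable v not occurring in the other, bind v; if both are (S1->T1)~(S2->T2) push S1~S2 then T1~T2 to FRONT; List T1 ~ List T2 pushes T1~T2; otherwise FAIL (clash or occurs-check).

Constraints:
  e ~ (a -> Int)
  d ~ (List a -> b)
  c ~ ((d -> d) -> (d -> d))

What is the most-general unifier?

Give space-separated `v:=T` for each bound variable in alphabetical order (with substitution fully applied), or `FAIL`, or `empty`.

step 1: unify e ~ (a -> Int)  [subst: {-} | 2 pending]
  bind e := (a -> Int)
step 2: unify d ~ (List a -> b)  [subst: {e:=(a -> Int)} | 1 pending]
  bind d := (List a -> b)
step 3: unify c ~ (((List a -> b) -> (List a -> b)) -> ((List a -> b) -> (List a -> b)))  [subst: {e:=(a -> Int), d:=(List a -> b)} | 0 pending]
  bind c := (((List a -> b) -> (List a -> b)) -> ((List a -> b) -> (List a -> b)))

Answer: c:=(((List a -> b) -> (List a -> b)) -> ((List a -> b) -> (List a -> b))) d:=(List a -> b) e:=(a -> Int)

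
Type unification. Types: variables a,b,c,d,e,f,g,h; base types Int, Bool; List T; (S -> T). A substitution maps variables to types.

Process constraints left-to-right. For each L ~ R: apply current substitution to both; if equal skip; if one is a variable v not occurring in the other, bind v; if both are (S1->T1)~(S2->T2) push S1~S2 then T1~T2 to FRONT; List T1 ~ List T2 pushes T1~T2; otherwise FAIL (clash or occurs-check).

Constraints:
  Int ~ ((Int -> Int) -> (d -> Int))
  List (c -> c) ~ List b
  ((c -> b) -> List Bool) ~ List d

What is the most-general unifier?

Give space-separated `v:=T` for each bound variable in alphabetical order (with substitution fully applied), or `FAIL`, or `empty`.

Answer: FAIL

Derivation:
step 1: unify Int ~ ((Int -> Int) -> (d -> Int))  [subst: {-} | 2 pending]
  clash: Int vs ((Int -> Int) -> (d -> Int))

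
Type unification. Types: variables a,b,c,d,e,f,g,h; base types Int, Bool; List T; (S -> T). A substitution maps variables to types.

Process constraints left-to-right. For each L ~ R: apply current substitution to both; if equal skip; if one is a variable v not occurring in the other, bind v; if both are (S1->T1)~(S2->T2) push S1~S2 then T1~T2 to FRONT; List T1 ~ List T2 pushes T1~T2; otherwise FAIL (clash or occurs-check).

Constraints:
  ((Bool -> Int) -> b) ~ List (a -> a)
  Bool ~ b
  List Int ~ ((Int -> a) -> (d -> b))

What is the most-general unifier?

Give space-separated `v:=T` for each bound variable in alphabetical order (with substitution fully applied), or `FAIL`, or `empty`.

step 1: unify ((Bool -> Int) -> b) ~ List (a -> a)  [subst: {-} | 2 pending]
  clash: ((Bool -> Int) -> b) vs List (a -> a)

Answer: FAIL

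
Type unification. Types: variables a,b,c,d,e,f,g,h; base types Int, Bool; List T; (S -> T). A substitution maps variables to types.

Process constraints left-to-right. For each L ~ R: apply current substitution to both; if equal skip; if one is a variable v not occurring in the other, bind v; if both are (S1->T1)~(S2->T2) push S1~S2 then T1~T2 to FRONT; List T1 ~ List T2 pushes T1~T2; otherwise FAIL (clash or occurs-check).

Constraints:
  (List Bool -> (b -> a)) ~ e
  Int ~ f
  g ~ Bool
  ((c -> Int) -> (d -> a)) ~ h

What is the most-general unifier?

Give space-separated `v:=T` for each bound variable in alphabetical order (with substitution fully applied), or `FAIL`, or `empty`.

Answer: e:=(List Bool -> (b -> a)) f:=Int g:=Bool h:=((c -> Int) -> (d -> a))

Derivation:
step 1: unify (List Bool -> (b -> a)) ~ e  [subst: {-} | 3 pending]
  bind e := (List Bool -> (b -> a))
step 2: unify Int ~ f  [subst: {e:=(List Bool -> (b -> a))} | 2 pending]
  bind f := Int
step 3: unify g ~ Bool  [subst: {e:=(List Bool -> (b -> a)), f:=Int} | 1 pending]
  bind g := Bool
step 4: unify ((c -> Int) -> (d -> a)) ~ h  [subst: {e:=(List Bool -> (b -> a)), f:=Int, g:=Bool} | 0 pending]
  bind h := ((c -> Int) -> (d -> a))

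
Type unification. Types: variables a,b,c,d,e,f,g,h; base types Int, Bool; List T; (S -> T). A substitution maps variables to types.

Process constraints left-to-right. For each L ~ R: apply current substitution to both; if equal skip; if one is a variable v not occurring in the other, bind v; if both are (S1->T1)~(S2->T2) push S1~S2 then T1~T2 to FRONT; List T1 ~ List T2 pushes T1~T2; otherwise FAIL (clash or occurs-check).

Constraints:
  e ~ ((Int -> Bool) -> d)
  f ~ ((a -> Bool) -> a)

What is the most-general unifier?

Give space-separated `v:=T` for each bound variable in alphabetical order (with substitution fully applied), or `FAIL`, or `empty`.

Answer: e:=((Int -> Bool) -> d) f:=((a -> Bool) -> a)

Derivation:
step 1: unify e ~ ((Int -> Bool) -> d)  [subst: {-} | 1 pending]
  bind e := ((Int -> Bool) -> d)
step 2: unify f ~ ((a -> Bool) -> a)  [subst: {e:=((Int -> Bool) -> d)} | 0 pending]
  bind f := ((a -> Bool) -> a)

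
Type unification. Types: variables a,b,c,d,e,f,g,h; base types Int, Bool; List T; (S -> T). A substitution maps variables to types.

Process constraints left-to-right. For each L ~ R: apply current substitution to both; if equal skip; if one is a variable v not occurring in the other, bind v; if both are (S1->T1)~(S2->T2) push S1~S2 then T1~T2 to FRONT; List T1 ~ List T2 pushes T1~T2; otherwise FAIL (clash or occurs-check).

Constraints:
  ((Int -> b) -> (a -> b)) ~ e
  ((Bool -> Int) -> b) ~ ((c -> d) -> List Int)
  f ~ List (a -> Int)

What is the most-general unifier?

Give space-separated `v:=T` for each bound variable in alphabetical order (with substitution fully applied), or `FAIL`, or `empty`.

Answer: b:=List Int c:=Bool d:=Int e:=((Int -> List Int) -> (a -> List Int)) f:=List (a -> Int)

Derivation:
step 1: unify ((Int -> b) -> (a -> b)) ~ e  [subst: {-} | 2 pending]
  bind e := ((Int -> b) -> (a -> b))
step 2: unify ((Bool -> Int) -> b) ~ ((c -> d) -> List Int)  [subst: {e:=((Int -> b) -> (a -> b))} | 1 pending]
  -> decompose arrow: push (Bool -> Int)~(c -> d), b~List Int
step 3: unify (Bool -> Int) ~ (c -> d)  [subst: {e:=((Int -> b) -> (a -> b))} | 2 pending]
  -> decompose arrow: push Bool~c, Int~d
step 4: unify Bool ~ c  [subst: {e:=((Int -> b) -> (a -> b))} | 3 pending]
  bind c := Bool
step 5: unify Int ~ d  [subst: {e:=((Int -> b) -> (a -> b)), c:=Bool} | 2 pending]
  bind d := Int
step 6: unify b ~ List Int  [subst: {e:=((Int -> b) -> (a -> b)), c:=Bool, d:=Int} | 1 pending]
  bind b := List Int
step 7: unify f ~ List (a -> Int)  [subst: {e:=((Int -> b) -> (a -> b)), c:=Bool, d:=Int, b:=List Int} | 0 pending]
  bind f := List (a -> Int)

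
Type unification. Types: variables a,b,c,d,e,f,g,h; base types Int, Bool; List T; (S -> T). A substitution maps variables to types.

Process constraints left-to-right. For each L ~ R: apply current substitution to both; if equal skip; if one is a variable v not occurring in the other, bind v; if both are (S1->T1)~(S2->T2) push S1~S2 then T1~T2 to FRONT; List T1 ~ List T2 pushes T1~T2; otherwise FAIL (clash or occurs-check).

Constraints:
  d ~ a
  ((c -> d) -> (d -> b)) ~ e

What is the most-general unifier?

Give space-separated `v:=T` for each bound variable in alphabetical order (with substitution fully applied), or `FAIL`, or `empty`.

step 1: unify d ~ a  [subst: {-} | 1 pending]
  bind d := a
step 2: unify ((c -> a) -> (a -> b)) ~ e  [subst: {d:=a} | 0 pending]
  bind e := ((c -> a) -> (a -> b))

Answer: d:=a e:=((c -> a) -> (a -> b))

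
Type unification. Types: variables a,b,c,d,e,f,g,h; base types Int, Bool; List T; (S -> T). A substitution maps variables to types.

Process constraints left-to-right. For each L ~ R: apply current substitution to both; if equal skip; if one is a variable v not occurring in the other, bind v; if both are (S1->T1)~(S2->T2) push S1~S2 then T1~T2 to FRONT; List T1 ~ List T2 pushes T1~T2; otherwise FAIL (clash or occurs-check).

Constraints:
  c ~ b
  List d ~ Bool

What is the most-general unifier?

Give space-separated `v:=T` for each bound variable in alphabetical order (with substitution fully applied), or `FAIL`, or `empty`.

Answer: FAIL

Derivation:
step 1: unify c ~ b  [subst: {-} | 1 pending]
  bind c := b
step 2: unify List d ~ Bool  [subst: {c:=b} | 0 pending]
  clash: List d vs Bool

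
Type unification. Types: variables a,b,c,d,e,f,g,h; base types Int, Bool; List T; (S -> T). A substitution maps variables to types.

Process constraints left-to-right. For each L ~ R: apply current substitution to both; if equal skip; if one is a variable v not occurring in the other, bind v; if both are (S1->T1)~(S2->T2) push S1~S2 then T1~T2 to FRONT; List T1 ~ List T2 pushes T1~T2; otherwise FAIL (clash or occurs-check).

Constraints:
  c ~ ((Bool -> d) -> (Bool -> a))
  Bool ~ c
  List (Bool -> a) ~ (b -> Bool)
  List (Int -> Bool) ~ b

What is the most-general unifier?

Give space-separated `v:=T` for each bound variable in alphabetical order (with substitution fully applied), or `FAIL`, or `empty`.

Answer: FAIL

Derivation:
step 1: unify c ~ ((Bool -> d) -> (Bool -> a))  [subst: {-} | 3 pending]
  bind c := ((Bool -> d) -> (Bool -> a))
step 2: unify Bool ~ ((Bool -> d) -> (Bool -> a))  [subst: {c:=((Bool -> d) -> (Bool -> a))} | 2 pending]
  clash: Bool vs ((Bool -> d) -> (Bool -> a))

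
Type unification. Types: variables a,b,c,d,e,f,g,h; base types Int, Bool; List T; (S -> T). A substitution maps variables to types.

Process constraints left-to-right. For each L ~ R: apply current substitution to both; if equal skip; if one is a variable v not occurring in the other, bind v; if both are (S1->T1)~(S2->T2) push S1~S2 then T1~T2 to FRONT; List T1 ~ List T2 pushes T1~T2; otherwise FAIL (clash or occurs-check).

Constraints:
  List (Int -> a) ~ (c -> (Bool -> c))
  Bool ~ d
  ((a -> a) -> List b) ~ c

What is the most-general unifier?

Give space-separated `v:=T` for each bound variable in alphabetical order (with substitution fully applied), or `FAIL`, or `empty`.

step 1: unify List (Int -> a) ~ (c -> (Bool -> c))  [subst: {-} | 2 pending]
  clash: List (Int -> a) vs (c -> (Bool -> c))

Answer: FAIL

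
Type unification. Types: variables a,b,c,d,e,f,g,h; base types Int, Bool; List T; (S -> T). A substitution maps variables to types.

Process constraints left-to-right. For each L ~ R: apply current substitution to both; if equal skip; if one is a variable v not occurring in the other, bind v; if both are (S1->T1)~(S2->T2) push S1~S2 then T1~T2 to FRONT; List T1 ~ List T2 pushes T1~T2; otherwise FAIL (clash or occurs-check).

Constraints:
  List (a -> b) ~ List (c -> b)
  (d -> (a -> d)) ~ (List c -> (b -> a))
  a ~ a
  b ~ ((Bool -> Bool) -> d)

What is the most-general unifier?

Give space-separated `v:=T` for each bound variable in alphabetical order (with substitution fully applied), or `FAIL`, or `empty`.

Answer: FAIL

Derivation:
step 1: unify List (a -> b) ~ List (c -> b)  [subst: {-} | 3 pending]
  -> decompose List: push (a -> b)~(c -> b)
step 2: unify (a -> b) ~ (c -> b)  [subst: {-} | 3 pending]
  -> decompose arrow: push a~c, b~b
step 3: unify a ~ c  [subst: {-} | 4 pending]
  bind a := c
step 4: unify b ~ b  [subst: {a:=c} | 3 pending]
  -> identical, skip
step 5: unify (d -> (c -> d)) ~ (List c -> (b -> c))  [subst: {a:=c} | 2 pending]
  -> decompose arrow: push d~List c, (c -> d)~(b -> c)
step 6: unify d ~ List c  [subst: {a:=c} | 3 pending]
  bind d := List c
step 7: unify (c -> List c) ~ (b -> c)  [subst: {a:=c, d:=List c} | 2 pending]
  -> decompose arrow: push c~b, List c~c
step 8: unify c ~ b  [subst: {a:=c, d:=List c} | 3 pending]
  bind c := b
step 9: unify List b ~ b  [subst: {a:=c, d:=List c, c:=b} | 2 pending]
  occurs-check fail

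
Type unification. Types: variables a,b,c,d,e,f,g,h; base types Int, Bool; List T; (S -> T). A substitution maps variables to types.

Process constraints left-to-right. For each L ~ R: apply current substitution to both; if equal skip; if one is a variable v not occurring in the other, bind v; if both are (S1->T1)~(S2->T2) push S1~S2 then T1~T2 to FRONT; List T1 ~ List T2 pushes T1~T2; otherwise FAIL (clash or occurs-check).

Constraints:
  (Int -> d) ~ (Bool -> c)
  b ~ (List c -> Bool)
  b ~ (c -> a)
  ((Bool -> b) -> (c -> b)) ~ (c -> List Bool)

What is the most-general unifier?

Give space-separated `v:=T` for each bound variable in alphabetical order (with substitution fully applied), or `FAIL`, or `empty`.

Answer: FAIL

Derivation:
step 1: unify (Int -> d) ~ (Bool -> c)  [subst: {-} | 3 pending]
  -> decompose arrow: push Int~Bool, d~c
step 2: unify Int ~ Bool  [subst: {-} | 4 pending]
  clash: Int vs Bool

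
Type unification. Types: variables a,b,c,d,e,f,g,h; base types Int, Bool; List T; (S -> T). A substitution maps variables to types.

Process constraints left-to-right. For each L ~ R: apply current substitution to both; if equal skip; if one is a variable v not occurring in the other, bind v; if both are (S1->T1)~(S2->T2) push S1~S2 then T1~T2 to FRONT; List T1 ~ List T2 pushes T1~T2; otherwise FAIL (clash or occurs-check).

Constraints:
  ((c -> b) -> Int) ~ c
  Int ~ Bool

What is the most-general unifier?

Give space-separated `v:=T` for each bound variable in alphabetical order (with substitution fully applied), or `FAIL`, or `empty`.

Answer: FAIL

Derivation:
step 1: unify ((c -> b) -> Int) ~ c  [subst: {-} | 1 pending]
  occurs-check fail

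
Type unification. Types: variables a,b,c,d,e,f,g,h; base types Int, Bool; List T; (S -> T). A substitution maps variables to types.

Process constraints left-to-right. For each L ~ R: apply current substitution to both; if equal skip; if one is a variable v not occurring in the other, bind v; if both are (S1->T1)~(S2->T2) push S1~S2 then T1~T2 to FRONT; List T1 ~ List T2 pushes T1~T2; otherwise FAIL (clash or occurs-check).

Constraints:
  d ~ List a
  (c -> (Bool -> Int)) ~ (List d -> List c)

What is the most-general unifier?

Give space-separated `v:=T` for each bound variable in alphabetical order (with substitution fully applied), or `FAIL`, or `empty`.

Answer: FAIL

Derivation:
step 1: unify d ~ List a  [subst: {-} | 1 pending]
  bind d := List a
step 2: unify (c -> (Bool -> Int)) ~ (List List a -> List c)  [subst: {d:=List a} | 0 pending]
  -> decompose arrow: push c~List List a, (Bool -> Int)~List c
step 3: unify c ~ List List a  [subst: {d:=List a} | 1 pending]
  bind c := List List a
step 4: unify (Bool -> Int) ~ List List List a  [subst: {d:=List a, c:=List List a} | 0 pending]
  clash: (Bool -> Int) vs List List List a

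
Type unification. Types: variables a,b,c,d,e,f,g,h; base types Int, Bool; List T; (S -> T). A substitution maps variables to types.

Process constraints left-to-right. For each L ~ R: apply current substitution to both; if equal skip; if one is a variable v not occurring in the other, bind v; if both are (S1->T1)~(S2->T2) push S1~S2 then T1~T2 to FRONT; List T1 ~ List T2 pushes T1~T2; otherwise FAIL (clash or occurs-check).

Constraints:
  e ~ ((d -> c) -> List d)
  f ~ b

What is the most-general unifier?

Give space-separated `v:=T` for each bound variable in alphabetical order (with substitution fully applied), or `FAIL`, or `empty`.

Answer: e:=((d -> c) -> List d) f:=b

Derivation:
step 1: unify e ~ ((d -> c) -> List d)  [subst: {-} | 1 pending]
  bind e := ((d -> c) -> List d)
step 2: unify f ~ b  [subst: {e:=((d -> c) -> List d)} | 0 pending]
  bind f := b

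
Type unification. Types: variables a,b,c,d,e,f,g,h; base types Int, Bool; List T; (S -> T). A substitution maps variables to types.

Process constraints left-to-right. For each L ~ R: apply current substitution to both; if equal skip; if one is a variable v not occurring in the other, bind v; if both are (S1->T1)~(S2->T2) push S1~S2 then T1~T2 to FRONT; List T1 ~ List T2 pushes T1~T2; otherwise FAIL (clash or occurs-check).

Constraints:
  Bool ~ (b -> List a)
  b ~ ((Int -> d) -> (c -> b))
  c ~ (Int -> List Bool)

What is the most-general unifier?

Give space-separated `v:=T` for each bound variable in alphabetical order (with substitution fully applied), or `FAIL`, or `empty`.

step 1: unify Bool ~ (b -> List a)  [subst: {-} | 2 pending]
  clash: Bool vs (b -> List a)

Answer: FAIL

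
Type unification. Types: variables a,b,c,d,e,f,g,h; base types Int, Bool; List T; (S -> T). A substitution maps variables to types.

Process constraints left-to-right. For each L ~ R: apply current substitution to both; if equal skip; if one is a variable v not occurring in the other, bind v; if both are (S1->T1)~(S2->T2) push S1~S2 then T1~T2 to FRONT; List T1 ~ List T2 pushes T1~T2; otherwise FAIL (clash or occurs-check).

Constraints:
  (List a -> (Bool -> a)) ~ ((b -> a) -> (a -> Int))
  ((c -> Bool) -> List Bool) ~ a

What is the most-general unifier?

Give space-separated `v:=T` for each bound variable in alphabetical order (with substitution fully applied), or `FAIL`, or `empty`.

Answer: FAIL

Derivation:
step 1: unify (List a -> (Bool -> a)) ~ ((b -> a) -> (a -> Int))  [subst: {-} | 1 pending]
  -> decompose arrow: push List a~(b -> a), (Bool -> a)~(a -> Int)
step 2: unify List a ~ (b -> a)  [subst: {-} | 2 pending]
  clash: List a vs (b -> a)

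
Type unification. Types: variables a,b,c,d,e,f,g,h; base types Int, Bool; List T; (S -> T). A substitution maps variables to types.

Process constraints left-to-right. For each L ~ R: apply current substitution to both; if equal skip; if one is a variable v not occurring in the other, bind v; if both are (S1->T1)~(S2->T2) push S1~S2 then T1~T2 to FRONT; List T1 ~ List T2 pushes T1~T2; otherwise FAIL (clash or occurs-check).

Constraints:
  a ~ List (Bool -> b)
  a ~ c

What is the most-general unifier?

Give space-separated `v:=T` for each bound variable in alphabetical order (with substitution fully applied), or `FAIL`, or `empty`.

step 1: unify a ~ List (Bool -> b)  [subst: {-} | 1 pending]
  bind a := List (Bool -> b)
step 2: unify List (Bool -> b) ~ c  [subst: {a:=List (Bool -> b)} | 0 pending]
  bind c := List (Bool -> b)

Answer: a:=List (Bool -> b) c:=List (Bool -> b)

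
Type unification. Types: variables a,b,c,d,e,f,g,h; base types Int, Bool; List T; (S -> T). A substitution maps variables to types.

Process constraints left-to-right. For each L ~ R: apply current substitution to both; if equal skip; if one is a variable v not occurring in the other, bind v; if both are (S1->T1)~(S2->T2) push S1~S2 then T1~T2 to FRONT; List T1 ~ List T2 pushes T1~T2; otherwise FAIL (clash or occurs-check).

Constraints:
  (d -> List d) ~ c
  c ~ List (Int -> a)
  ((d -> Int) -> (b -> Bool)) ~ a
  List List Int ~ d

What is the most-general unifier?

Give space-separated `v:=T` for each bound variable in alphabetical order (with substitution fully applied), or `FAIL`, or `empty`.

step 1: unify (d -> List d) ~ c  [subst: {-} | 3 pending]
  bind c := (d -> List d)
step 2: unify (d -> List d) ~ List (Int -> a)  [subst: {c:=(d -> List d)} | 2 pending]
  clash: (d -> List d) vs List (Int -> a)

Answer: FAIL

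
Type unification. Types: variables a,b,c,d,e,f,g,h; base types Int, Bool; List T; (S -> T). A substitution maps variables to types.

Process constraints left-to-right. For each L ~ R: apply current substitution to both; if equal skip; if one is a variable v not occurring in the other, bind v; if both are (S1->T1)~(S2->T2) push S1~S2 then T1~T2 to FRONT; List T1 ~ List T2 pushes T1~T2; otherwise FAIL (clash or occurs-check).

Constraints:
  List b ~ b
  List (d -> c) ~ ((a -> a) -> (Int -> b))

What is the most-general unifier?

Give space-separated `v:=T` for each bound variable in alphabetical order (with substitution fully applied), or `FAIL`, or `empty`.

Answer: FAIL

Derivation:
step 1: unify List b ~ b  [subst: {-} | 1 pending]
  occurs-check fail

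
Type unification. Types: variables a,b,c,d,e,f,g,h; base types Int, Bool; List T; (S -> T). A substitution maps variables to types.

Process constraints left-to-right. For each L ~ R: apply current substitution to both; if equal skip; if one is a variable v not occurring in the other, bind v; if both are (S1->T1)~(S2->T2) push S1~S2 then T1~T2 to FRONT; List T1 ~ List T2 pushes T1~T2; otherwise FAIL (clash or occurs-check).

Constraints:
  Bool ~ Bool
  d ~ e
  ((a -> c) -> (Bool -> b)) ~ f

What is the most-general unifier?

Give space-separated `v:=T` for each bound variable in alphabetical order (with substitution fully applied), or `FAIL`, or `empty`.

step 1: unify Bool ~ Bool  [subst: {-} | 2 pending]
  -> identical, skip
step 2: unify d ~ e  [subst: {-} | 1 pending]
  bind d := e
step 3: unify ((a -> c) -> (Bool -> b)) ~ f  [subst: {d:=e} | 0 pending]
  bind f := ((a -> c) -> (Bool -> b))

Answer: d:=e f:=((a -> c) -> (Bool -> b))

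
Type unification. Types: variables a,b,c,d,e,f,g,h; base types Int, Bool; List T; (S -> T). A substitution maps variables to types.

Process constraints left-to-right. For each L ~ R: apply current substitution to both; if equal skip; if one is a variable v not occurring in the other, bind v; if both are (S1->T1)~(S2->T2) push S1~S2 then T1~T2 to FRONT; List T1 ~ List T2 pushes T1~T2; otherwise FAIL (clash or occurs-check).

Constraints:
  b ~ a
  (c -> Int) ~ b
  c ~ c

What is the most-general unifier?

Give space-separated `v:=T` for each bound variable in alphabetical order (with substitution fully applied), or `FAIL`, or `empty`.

Answer: a:=(c -> Int) b:=(c -> Int)

Derivation:
step 1: unify b ~ a  [subst: {-} | 2 pending]
  bind b := a
step 2: unify (c -> Int) ~ a  [subst: {b:=a} | 1 pending]
  bind a := (c -> Int)
step 3: unify c ~ c  [subst: {b:=a, a:=(c -> Int)} | 0 pending]
  -> identical, skip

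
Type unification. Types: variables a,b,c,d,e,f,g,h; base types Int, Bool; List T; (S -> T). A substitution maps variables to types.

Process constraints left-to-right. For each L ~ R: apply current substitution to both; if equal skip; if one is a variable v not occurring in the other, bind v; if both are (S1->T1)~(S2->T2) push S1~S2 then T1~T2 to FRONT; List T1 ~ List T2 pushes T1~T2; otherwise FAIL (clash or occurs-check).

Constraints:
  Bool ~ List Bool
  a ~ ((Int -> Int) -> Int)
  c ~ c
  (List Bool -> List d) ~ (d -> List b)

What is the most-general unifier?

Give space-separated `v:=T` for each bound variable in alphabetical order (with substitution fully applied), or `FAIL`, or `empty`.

Answer: FAIL

Derivation:
step 1: unify Bool ~ List Bool  [subst: {-} | 3 pending]
  clash: Bool vs List Bool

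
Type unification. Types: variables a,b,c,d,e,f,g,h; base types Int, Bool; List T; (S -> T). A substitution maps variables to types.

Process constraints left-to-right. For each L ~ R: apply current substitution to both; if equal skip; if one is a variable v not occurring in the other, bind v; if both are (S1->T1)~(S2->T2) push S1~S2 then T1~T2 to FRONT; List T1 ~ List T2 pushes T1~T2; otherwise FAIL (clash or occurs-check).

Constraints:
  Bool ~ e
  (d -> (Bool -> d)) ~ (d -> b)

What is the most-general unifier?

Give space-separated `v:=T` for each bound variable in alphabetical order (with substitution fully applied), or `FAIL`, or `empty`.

Answer: b:=(Bool -> d) e:=Bool

Derivation:
step 1: unify Bool ~ e  [subst: {-} | 1 pending]
  bind e := Bool
step 2: unify (d -> (Bool -> d)) ~ (d -> b)  [subst: {e:=Bool} | 0 pending]
  -> decompose arrow: push d~d, (Bool -> d)~b
step 3: unify d ~ d  [subst: {e:=Bool} | 1 pending]
  -> identical, skip
step 4: unify (Bool -> d) ~ b  [subst: {e:=Bool} | 0 pending]
  bind b := (Bool -> d)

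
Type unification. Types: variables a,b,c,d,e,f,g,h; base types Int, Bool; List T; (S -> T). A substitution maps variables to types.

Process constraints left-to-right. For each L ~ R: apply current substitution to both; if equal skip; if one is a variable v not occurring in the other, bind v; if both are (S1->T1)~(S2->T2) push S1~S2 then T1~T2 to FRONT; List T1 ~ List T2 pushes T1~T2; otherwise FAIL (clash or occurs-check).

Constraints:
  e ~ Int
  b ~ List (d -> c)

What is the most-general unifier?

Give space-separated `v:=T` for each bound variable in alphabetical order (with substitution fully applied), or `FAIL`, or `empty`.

Answer: b:=List (d -> c) e:=Int

Derivation:
step 1: unify e ~ Int  [subst: {-} | 1 pending]
  bind e := Int
step 2: unify b ~ List (d -> c)  [subst: {e:=Int} | 0 pending]
  bind b := List (d -> c)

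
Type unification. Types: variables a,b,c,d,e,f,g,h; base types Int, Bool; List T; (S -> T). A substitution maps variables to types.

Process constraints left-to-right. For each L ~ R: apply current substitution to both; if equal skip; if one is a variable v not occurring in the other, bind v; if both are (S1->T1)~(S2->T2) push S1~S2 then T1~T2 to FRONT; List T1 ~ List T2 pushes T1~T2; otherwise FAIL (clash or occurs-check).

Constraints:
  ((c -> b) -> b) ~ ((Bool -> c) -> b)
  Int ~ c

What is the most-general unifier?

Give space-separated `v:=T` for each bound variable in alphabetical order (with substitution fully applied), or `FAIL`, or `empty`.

Answer: FAIL

Derivation:
step 1: unify ((c -> b) -> b) ~ ((Bool -> c) -> b)  [subst: {-} | 1 pending]
  -> decompose arrow: push (c -> b)~(Bool -> c), b~b
step 2: unify (c -> b) ~ (Bool -> c)  [subst: {-} | 2 pending]
  -> decompose arrow: push c~Bool, b~c
step 3: unify c ~ Bool  [subst: {-} | 3 pending]
  bind c := Bool
step 4: unify b ~ Bool  [subst: {c:=Bool} | 2 pending]
  bind b := Bool
step 5: unify Bool ~ Bool  [subst: {c:=Bool, b:=Bool} | 1 pending]
  -> identical, skip
step 6: unify Int ~ Bool  [subst: {c:=Bool, b:=Bool} | 0 pending]
  clash: Int vs Bool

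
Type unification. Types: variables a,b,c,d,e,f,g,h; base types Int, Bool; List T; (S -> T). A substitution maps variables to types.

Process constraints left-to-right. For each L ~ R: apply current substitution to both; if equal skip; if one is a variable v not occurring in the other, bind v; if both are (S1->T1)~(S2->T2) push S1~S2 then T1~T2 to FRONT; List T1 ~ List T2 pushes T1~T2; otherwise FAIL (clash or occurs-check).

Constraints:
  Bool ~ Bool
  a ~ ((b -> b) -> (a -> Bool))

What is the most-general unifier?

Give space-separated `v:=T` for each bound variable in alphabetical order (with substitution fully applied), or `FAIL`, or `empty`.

step 1: unify Bool ~ Bool  [subst: {-} | 1 pending]
  -> identical, skip
step 2: unify a ~ ((b -> b) -> (a -> Bool))  [subst: {-} | 0 pending]
  occurs-check fail: a in ((b -> b) -> (a -> Bool))

Answer: FAIL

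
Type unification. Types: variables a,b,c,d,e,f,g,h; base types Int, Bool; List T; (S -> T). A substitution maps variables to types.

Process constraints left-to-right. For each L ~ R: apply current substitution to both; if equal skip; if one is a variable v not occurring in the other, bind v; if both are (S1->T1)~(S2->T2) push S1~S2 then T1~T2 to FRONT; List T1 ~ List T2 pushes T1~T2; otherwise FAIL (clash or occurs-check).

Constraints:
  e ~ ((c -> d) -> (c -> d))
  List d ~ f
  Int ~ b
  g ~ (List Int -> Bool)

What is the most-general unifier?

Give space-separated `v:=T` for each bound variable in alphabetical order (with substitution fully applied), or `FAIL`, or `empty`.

Answer: b:=Int e:=((c -> d) -> (c -> d)) f:=List d g:=(List Int -> Bool)

Derivation:
step 1: unify e ~ ((c -> d) -> (c -> d))  [subst: {-} | 3 pending]
  bind e := ((c -> d) -> (c -> d))
step 2: unify List d ~ f  [subst: {e:=((c -> d) -> (c -> d))} | 2 pending]
  bind f := List d
step 3: unify Int ~ b  [subst: {e:=((c -> d) -> (c -> d)), f:=List d} | 1 pending]
  bind b := Int
step 4: unify g ~ (List Int -> Bool)  [subst: {e:=((c -> d) -> (c -> d)), f:=List d, b:=Int} | 0 pending]
  bind g := (List Int -> Bool)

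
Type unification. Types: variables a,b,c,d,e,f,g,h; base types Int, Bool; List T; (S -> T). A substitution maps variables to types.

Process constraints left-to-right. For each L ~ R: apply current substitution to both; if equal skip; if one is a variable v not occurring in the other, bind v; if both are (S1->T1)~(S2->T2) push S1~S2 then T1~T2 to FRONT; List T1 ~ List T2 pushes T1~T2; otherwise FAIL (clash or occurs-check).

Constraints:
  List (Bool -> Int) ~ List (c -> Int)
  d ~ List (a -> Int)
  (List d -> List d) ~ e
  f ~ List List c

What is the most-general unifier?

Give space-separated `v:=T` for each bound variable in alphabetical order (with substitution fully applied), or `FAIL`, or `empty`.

Answer: c:=Bool d:=List (a -> Int) e:=(List List (a -> Int) -> List List (a -> Int)) f:=List List Bool

Derivation:
step 1: unify List (Bool -> Int) ~ List (c -> Int)  [subst: {-} | 3 pending]
  -> decompose List: push (Bool -> Int)~(c -> Int)
step 2: unify (Bool -> Int) ~ (c -> Int)  [subst: {-} | 3 pending]
  -> decompose arrow: push Bool~c, Int~Int
step 3: unify Bool ~ c  [subst: {-} | 4 pending]
  bind c := Bool
step 4: unify Int ~ Int  [subst: {c:=Bool} | 3 pending]
  -> identical, skip
step 5: unify d ~ List (a -> Int)  [subst: {c:=Bool} | 2 pending]
  bind d := List (a -> Int)
step 6: unify (List List (a -> Int) -> List List (a -> Int)) ~ e  [subst: {c:=Bool, d:=List (a -> Int)} | 1 pending]
  bind e := (List List (a -> Int) -> List List (a -> Int))
step 7: unify f ~ List List Bool  [subst: {c:=Bool, d:=List (a -> Int), e:=(List List (a -> Int) -> List List (a -> Int))} | 0 pending]
  bind f := List List Bool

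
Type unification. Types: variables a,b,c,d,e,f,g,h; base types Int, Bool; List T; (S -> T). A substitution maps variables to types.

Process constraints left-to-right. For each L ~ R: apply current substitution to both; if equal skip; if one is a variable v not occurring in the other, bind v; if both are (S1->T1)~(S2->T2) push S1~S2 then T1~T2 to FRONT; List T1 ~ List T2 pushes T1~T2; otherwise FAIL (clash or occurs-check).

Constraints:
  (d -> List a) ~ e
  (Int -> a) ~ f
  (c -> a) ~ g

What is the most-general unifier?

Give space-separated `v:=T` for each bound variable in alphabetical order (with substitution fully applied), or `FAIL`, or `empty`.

Answer: e:=(d -> List a) f:=(Int -> a) g:=(c -> a)

Derivation:
step 1: unify (d -> List a) ~ e  [subst: {-} | 2 pending]
  bind e := (d -> List a)
step 2: unify (Int -> a) ~ f  [subst: {e:=(d -> List a)} | 1 pending]
  bind f := (Int -> a)
step 3: unify (c -> a) ~ g  [subst: {e:=(d -> List a), f:=(Int -> a)} | 0 pending]
  bind g := (c -> a)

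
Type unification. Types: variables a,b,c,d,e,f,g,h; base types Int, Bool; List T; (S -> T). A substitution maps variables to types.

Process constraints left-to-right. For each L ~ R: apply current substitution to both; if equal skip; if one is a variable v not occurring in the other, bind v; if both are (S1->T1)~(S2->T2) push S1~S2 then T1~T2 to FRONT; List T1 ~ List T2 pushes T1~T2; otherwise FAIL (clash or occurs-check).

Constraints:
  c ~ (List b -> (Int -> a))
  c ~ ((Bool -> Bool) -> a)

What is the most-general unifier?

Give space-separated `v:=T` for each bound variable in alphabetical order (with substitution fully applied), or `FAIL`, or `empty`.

step 1: unify c ~ (List b -> (Int -> a))  [subst: {-} | 1 pending]
  bind c := (List b -> (Int -> a))
step 2: unify (List b -> (Int -> a)) ~ ((Bool -> Bool) -> a)  [subst: {c:=(List b -> (Int -> a))} | 0 pending]
  -> decompose arrow: push List b~(Bool -> Bool), (Int -> a)~a
step 3: unify List b ~ (Bool -> Bool)  [subst: {c:=(List b -> (Int -> a))} | 1 pending]
  clash: List b vs (Bool -> Bool)

Answer: FAIL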